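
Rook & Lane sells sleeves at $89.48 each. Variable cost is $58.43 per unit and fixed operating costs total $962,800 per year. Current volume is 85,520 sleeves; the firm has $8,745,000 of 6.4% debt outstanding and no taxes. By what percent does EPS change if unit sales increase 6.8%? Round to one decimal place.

Contribution at this volume is 85,520 × $31.05 = $2,655,396.00.
Operating income = contribution − fixed costs = $2,655,396.00 − $962,800 = $1,692,596.00.
After interest of $559,680.00, pre-tax earnings = $1,132,916.00.
Degree of combined leverage = contribution ÷ (EBIT − I) = $2,655,396.00 ÷ $1,132,916.00 = 2.3439.
EPS therefore changes by 2.3439 × (+6.8%) = +15.9%.

+15.9%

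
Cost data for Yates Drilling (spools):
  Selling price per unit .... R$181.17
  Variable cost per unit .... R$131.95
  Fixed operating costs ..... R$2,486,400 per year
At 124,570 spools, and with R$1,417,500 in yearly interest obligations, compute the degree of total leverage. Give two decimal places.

2.75

At 124,570 units, contribution = 124,570 × R$49.22 = R$6,131,335.40.
Operating income = contribution − fixed costs = R$6,131,335.40 − R$2,486,400 = R$3,644,935.40. Interest = R$1,417,500.00, so EBIT − I = R$2,227,435.40.
DCL = contribution ÷ (EBIT − I) = R$6,131,335.40 ÷ R$2,227,435.40 = 2.7526.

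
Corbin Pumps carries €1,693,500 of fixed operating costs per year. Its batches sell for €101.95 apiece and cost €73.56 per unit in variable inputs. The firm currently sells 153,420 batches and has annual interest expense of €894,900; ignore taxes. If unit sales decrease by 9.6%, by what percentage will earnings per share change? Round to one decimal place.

-23.7%

Contribution at this volume is 153,420 × €28.39 = €4,355,593.80.
EBIT = €4,355,593.80 − €1,693,500 = €2,662,093.80.
Interest = €894,900.00, so EBIT − I = €1,767,193.80.
Degree of combined leverage = contribution ÷ (EBIT − I) = €4,355,593.80 ÷ €1,767,193.80 = 2.4647.
EPS therefore changes by 2.4647 × (-9.6%) = -23.7%.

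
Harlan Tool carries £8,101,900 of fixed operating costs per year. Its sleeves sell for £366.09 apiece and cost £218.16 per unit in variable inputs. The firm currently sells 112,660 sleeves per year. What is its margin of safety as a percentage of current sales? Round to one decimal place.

Each unit contributes £366.09 − £218.16 = £147.93. Break-even units = £8,101,900 ÷ £147.93 = 54,768.47; break-even revenue = 54,768.47 × £366.09 = £20,050,189.76.
Actual sales revenue = 112,660 × £366.09 = £41,243,699.40.
Margin of safety = (£41,243,699.40 − £20,050,189.76) ÷ £41,243,699.40 = 51.4%.

51.4%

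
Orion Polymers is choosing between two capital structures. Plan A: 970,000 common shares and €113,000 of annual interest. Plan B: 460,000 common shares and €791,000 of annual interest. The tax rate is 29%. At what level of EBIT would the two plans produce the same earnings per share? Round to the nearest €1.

€1,402,529

Set EPS_A = EPS_B: (EBIT − €113,000)(1 − 0.29) ÷ 970,000 = (EBIT − €791,000)(1 − 0.29) ÷ 460,000.
Cancelling (1 − t) and cross-multiplying: 460,000·(EBIT − 113,000) = 970,000·(EBIT − 791,000).
EBIT × (970,000 − 460,000) = 791,000 × 970,000 − 113,000 × 460,000 = 715,290,000,000, so EBIT = 715,290,000,000 ÷ 510,000 = 1,402,529.41.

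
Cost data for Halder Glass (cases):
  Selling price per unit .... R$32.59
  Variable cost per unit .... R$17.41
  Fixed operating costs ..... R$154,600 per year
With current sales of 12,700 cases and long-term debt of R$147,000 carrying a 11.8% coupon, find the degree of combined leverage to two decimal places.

Contribution at this volume is 12,700 × R$15.18 = R$192,786.00.
Subtracting fixed costs: EBIT = R$192,786.00 − R$154,600 = R$38,186.00. Interest = R$17,346.00.
DOL = R$192,786.00 ÷ R$38,186.00 = 5.0486; DFL = R$38,186.00 ÷ R$20,840.00 = 1.8323.
Combined leverage = 5.0486 × 1.8323 = 9.2505.

9.25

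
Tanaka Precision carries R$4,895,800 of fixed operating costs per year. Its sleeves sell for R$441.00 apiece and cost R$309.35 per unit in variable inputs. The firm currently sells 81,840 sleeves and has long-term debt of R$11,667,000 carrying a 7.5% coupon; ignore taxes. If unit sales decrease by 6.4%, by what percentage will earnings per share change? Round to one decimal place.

Contribution at this volume is 81,840 × R$131.65 = R$10,774,236.00.
Subtracting fixed costs: EBIT = R$10,774,236.00 − R$4,895,800 = R$5,878,436.00.
After interest of R$875,025.00, pre-tax earnings = R$5,003,411.00.
DCL = total CM / (EBIT − I) = R$10,774,236.00 / R$5,003,411.00 = 2.1534.
EPS therefore changes by 2.1534 × (-6.4%) = -13.8%.

-13.8%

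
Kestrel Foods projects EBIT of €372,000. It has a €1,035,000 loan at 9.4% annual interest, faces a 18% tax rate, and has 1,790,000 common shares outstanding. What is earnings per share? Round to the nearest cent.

Interest = €97,290.00, so EBT = €372,000 − €97,290.00 = €274,710.00.
Net income = €274,710.00 × (1 − 0.18) = €225,262.20.
Per share: €225,262.20 / 1,790,000 shares = €0.13.

€0.13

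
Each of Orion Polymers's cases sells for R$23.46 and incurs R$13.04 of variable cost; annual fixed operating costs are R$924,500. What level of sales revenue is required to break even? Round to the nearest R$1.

R$2,081,456

CM per unit = R$23.46 − R$13.04 = R$10.42; CM ratio = R$10.42 / R$23.46 = 0.4442.
Break-even sales = FC ÷ CM ratio = R$924,500 × R$23.46 / R$10.42 = R$2,081,456.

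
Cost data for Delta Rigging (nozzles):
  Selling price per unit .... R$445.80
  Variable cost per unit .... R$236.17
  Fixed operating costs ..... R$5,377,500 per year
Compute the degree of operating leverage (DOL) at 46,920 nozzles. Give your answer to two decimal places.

At 46,920 units, contribution = 46,920 × R$209.63 = R$9,835,839.60.
Subtracting fixed costs: EBIT = R$9,835,839.60 − R$5,377,500 = R$4,458,339.60.
DOL = contribution ÷ EBIT = R$9,835,839.60 ÷ R$4,458,339.60 = 2.2062.

2.21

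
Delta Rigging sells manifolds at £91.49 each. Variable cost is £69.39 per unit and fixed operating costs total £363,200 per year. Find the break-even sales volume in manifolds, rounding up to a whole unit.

Each unit contributes £91.49 − £69.39 = £22.10.
Break-even Q = £363,200 / £22.10 = 16,434.39 → 16,435 manifolds.

16,435 manifolds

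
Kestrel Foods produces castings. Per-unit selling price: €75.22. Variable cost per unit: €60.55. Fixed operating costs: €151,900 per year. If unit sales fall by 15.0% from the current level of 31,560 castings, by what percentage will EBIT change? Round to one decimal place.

-22.3%

At 31,560 units, contribution = 31,560 × €14.67 = €462,985.20.
Subtracting fixed costs: EBIT = €462,985.20 − €151,900 = €311,085.20.
Degree of operating leverage = €462,985.20 / €311,085.20 = 1.4883.
So EBIT moves 1.4883 × (-15.0%) = -22.3%.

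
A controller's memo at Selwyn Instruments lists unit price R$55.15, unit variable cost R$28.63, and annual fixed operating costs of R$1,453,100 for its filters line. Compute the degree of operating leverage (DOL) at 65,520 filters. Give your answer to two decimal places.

6.11

Total contribution margin = 65,520 × R$26.52 = R$1,737,590.40.
EBIT = R$1,737,590.40 − R$1,453,100 = R$284,490.40.
DOL = contribution ÷ EBIT = R$1,737,590.40 ÷ R$284,490.40 = 6.1077.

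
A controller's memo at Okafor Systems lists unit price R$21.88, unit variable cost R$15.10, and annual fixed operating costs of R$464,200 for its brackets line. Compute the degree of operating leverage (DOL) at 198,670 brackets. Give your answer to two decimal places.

Contribution at this volume is 198,670 × R$6.78 = R$1,346,982.60.
Subtracting fixed costs: EBIT = R$1,346,982.60 − R$464,200 = R$882,782.60.
So DOL = total CM / EBIT = R$1,346,982.60 / R$882,782.60 = 1.5258.

1.53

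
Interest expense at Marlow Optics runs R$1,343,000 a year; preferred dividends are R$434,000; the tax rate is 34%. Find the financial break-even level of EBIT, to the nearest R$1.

Grossing the preferred dividend up to pre-tax terms: R$434,000 / (1 − 0.34) = R$657,575.76.
EPS = 0 when EBIT covers interest plus the pre-tax preferred burden: R$1,343,000 + R$657,575.76 = R$2,000,575.76.

R$2,000,576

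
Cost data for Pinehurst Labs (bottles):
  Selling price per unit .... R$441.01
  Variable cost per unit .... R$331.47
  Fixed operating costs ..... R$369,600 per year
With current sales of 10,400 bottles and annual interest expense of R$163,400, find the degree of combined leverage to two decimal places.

At 10,400 units, contribution = 10,400 × R$109.54 = R$1,139,216.00.
EBIT = R$1,139,216.00 − R$369,600 = R$769,616.00. Interest = R$163,400.00, so EBIT − I = R$606,216.00.
DCL = contribution ÷ (EBIT − I) = R$1,139,216.00 ÷ R$606,216.00 = 1.8792.

1.88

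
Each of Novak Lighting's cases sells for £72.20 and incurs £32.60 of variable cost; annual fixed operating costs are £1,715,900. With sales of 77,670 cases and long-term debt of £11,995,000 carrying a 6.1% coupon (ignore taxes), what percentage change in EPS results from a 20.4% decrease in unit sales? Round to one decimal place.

Total contribution margin = 77,670 × £39.60 = £3,075,732.00.
Subtracting fixed costs: EBIT = £3,075,732.00 − £1,715,900 = £1,359,832.00.
Interest = £731,695.00, so EBIT − I = £628,137.00.
Degree of combined leverage = contribution ÷ (EBIT − I) = £3,075,732.00 ÷ £628,137.00 = 4.8966.
EPS therefore changes by 4.8966 × (-20.4%) = -99.9%.

-99.9%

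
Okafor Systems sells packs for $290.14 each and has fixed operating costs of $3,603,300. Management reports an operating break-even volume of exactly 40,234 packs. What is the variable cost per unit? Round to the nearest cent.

$200.58

Contribution per unit must be FC / Q = $3,603,300 / 40,234 = $89.5586.
Hence VC = price − CM = $290.14 − $89.5586 = $200.58.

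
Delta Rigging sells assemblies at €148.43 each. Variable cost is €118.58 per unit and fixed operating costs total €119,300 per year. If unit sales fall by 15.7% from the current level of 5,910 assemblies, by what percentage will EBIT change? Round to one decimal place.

-48.5%

At 5,910 units, contribution = 5,910 × €29.85 = €176,413.50.
EBIT = €176,413.50 − €119,300 = €57,113.50.
So DOL = total CM / EBIT = €176,413.50 / €57,113.50 = 3.0888.
%ΔEBIT = DOL × %ΔSales = 3.0888 × -15.7% = -48.5%.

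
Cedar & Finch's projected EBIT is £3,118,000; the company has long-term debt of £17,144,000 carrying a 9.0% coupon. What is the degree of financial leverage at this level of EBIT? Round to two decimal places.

Annual interest charges come to £1,542,960.00.
Degree of financial leverage = EBIT / (EBIT − interest) = £3,118,000 / £1,575,040.00 = 1.9796.

1.98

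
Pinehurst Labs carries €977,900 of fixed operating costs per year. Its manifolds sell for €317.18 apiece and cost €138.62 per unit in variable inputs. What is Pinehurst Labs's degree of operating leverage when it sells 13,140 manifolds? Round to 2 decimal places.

1.71

Total contribution margin = 13,140 × €178.56 = €2,346,278.40.
Subtracting fixed costs: EBIT = €2,346,278.40 − €977,900 = €1,368,378.40.
So DOL = total CM / EBIT = €2,346,278.40 / €1,368,378.40 = 1.7146.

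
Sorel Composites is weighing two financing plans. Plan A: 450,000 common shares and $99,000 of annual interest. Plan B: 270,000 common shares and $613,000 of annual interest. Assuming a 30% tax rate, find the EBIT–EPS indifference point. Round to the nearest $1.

Set EPS_A = EPS_B: (EBIT − $99,000)(1 − 0.30) ÷ 450,000 = (EBIT − $613,000)(1 − 0.30) ÷ 270,000.
Cancelling (1 − t) and cross-multiplying: 270,000·(EBIT − 99,000) = 450,000·(EBIT − 613,000).
Solving, EBIT = (613,000·450,000 − 99,000·270,000) / (450,000 − 270,000) = 249,120,000,000 / 180,000 = 1,384,000.00.

$1,384,000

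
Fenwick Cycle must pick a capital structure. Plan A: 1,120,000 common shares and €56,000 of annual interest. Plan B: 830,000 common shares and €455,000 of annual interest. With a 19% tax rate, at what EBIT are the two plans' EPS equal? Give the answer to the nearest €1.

€1,596,966

At indifference, (EBIT − 56,000)(1 − t)/1,120,000 = (EBIT − 455,000)(1 − t)/830,000.
Cancelling (1 − t) and cross-multiplying: 830,000·(EBIT − 56,000) = 1,120,000·(EBIT − 455,000).
Solving, EBIT = (455,000·1,120,000 − 56,000·830,000) / (1,120,000 − 830,000) = 463,120,000,000 / 290,000 = 1,596,965.52.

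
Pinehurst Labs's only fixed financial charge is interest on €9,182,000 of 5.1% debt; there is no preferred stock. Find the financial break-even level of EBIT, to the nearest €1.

€468,282

Annual interest = 5.1% × €9,182,000 = €468,282.00.
Without preferred stock the financial break-even is simply EBIT = interest = €468,282.00.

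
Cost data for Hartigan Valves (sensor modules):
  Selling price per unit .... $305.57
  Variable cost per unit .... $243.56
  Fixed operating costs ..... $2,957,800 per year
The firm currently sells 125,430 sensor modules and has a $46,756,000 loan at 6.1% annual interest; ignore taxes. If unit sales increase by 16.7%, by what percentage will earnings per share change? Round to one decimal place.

+66.0%

At 125,430 units, contribution = 125,430 × $62.01 = $7,777,914.30.
Operating income = contribution − fixed costs = $7,777,914.30 − $2,957,800 = $4,820,114.30.
Interest = $2,852,116.00, so EBIT − I = $1,967,998.30.
DCL = total CM / (EBIT − I) = $7,777,914.30 / $1,967,998.30 = 3.9522.
EPS therefore changes by 3.9522 × (+16.7%) = +66.0%.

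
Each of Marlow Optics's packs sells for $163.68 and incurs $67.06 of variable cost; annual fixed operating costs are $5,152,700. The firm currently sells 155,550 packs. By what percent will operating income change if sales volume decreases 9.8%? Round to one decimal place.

-14.9%

Total contribution margin = 155,550 × $96.62 = $15,029,241.00.
EBIT = $15,029,241.00 − $5,152,700 = $9,876,541.00.
DOL = contribution ÷ EBIT = $15,029,241.00 ÷ $9,876,541.00 = 1.5217.
%ΔEBIT = DOL × %ΔSales = 1.5217 × -9.8% = -14.9%.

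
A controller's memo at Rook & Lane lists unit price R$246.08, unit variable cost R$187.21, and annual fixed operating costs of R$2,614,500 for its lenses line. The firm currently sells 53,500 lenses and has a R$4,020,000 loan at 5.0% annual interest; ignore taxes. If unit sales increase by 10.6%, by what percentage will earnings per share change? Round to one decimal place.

+99.9%

At 53,500 units, contribution = 53,500 × R$58.87 = R$3,149,545.00.
EBIT = R$3,149,545.00 − R$2,614,500 = R$535,045.00.
After interest of R$201,000.00, pre-tax earnings = R$334,045.00.
DCL = total CM / (EBIT − I) = R$3,149,545.00 / R$334,045.00 = 9.4285.
%ΔEPS = DCL × %ΔSales = 9.4285 × +10.6% = +99.9%.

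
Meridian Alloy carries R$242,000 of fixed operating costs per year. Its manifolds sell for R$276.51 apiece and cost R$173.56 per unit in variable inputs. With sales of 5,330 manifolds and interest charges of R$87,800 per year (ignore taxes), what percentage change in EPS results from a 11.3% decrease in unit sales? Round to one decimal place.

-28.3%

At 5,330 units, contribution = 5,330 × R$102.95 = R$548,723.50.
EBIT = R$548,723.50 − R$242,000 = R$306,723.50.
Interest = R$87,800.00, so EBIT − I = R$218,923.50.
Degree of combined leverage = contribution ÷ (EBIT − I) = R$548,723.50 ÷ R$218,923.50 = 2.5065.
EPS therefore changes by 2.5065 × (-11.3%) = -28.3%.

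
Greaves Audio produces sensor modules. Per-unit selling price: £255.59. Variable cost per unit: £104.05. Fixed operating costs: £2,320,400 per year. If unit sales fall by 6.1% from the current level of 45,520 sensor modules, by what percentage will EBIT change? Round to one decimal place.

-9.2%

Total contribution margin = 45,520 × £151.54 = £6,898,100.80.
Operating income = contribution − fixed costs = £6,898,100.80 − £2,320,400 = £4,577,700.80.
DOL = contribution ÷ EBIT = £6,898,100.80 ÷ £4,577,700.80 = 1.5069.
%ΔEBIT = DOL × %ΔSales = 1.5069 × -6.1% = -9.2%.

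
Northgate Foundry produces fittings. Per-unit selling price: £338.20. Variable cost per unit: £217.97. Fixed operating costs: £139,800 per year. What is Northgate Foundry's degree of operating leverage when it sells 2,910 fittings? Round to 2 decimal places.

1.67

Contribution at this volume is 2,910 × £120.23 = £349,869.30.
Operating income = contribution − fixed costs = £349,869.30 − £139,800 = £210,069.30.
DOL = contribution ÷ EBIT = £349,869.30 ÷ £210,069.30 = 1.6655.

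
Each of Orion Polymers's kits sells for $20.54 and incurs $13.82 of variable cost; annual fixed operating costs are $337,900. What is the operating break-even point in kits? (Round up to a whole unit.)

Each unit contributes $20.54 − $13.82 = $6.72.
Break-even volume = fixed costs ÷ CM per unit = $337,900 ÷ $6.72 = 50,282.74, so 50,283 kits.

50,283 kits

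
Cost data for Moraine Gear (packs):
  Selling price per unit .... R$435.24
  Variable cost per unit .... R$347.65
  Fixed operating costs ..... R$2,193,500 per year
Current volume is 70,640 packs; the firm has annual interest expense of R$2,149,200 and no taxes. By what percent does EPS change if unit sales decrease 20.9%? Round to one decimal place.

-70.1%

At 70,640 units, contribution = 70,640 × R$87.59 = R$6,187,357.60.
EBIT = R$6,187,357.60 − R$2,193,500 = R$3,993,857.60.
Interest = R$2,149,200.00, so EBIT − I = R$1,844,657.60.
Degree of combined leverage = contribution ÷ (EBIT − I) = R$6,187,357.60 ÷ R$1,844,657.60 = 3.3542.
EPS therefore changes by 3.3542 × (-20.9%) = -70.1%.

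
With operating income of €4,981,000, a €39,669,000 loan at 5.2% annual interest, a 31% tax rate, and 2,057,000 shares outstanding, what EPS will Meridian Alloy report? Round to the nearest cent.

Interest = €2,062,788.00, so EBT = €4,981,000 − €2,062,788.00 = €2,918,212.00.
After tax at 31%: net income = €2,918,212.00 × 0.69 = €2,013,566.28.
EPS = €2,013,566.28 ÷ 2,057,000 = €0.98.

€0.98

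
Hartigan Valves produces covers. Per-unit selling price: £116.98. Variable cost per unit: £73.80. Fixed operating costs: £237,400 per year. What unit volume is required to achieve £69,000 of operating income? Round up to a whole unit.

Unit CM = price − variable cost = £116.98 − £73.80 = £43.18.
Required volume = (fixed costs + target profit) ÷ CM = (£237,400 + £69,000) ÷ £43.18 = 7,095.88, so 7,096 covers.

7,096 covers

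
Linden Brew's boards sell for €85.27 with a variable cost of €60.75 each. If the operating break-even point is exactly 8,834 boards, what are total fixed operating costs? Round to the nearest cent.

€216,609.68

Each unit contributes €85.27 − €60.75 = €24.52.
Fixed costs = break-even units × CM = 8,834 × €24.52 = €216,609.68.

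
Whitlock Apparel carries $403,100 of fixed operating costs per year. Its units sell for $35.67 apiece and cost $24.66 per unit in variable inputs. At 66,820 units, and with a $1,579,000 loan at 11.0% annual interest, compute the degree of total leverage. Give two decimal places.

4.63

Total contribution margin = 66,820 × $11.01 = $735,688.20.
Subtracting fixed costs: EBIT = $735,688.20 − $403,100 = $332,588.20. Interest = $173,690.00.
DOL = $735,688.20 ÷ $332,588.20 = 2.2120; DFL = $332,588.20 ÷ $158,898.20 = 2.0931.
DCL = DOL × DFL = 2.2120 × 2.0931 = 4.6299.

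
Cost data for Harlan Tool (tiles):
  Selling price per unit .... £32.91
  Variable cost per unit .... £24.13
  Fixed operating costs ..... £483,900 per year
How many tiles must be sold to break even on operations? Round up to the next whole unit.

Unit CM = price − variable cost = £32.91 − £24.13 = £8.78.
Break-even Q = £483,900 / £8.78 = 55,113.90 → 55,114 tiles.

55,114 tiles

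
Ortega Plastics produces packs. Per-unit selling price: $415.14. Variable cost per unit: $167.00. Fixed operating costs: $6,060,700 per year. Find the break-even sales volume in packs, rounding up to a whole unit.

24,425 packs

Each unit contributes $415.14 − $167.00 = $248.14.
Break-even volume = fixed costs ÷ CM per unit = $6,060,700 ÷ $248.14 = 24,424.52, so 24,425 packs.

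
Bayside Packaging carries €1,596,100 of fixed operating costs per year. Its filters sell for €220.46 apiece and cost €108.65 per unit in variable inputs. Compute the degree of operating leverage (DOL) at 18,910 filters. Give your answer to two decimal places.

Contribution at this volume is 18,910 × €111.81 = €2,114,327.10.
EBIT = €2,114,327.10 − €1,596,100 = €518,227.10.
So DOL = total CM / EBIT = €2,114,327.10 / €518,227.10 = 4.0799.

4.08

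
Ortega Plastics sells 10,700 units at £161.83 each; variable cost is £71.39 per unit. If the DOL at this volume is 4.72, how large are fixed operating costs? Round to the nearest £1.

£762,685

Total contribution margin = 10,700 × £90.44 = £967,708.00.
Since DOL = CM ÷ EBIT, EBIT = £967,708.00 ÷ 4.72 = £205,022.88.
Fixed costs = CM − EBIT = £967,708.00 − £205,022.88 = £762,685.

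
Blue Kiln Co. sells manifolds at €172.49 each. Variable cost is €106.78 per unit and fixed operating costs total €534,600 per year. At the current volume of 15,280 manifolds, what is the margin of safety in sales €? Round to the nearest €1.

Unit CM = price − variable cost = €172.49 − €106.78 = €65.71. Break-even units = €534,600 ÷ €65.71 = 8,135.75; break-even revenue = 8,135.75 × €172.49 = €1,403,335.17.
Current sales = 15,280 × €172.49 = €2,635,647.20.
Margin of safety = €2,635,647.20 − €1,403,335.17 = €1,232,312.

€1,232,312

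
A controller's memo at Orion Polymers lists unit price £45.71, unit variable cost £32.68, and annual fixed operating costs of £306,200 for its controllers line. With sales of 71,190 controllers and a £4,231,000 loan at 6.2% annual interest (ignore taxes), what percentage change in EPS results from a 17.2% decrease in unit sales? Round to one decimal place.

At 71,190 units, contribution = 71,190 × £13.03 = £927,605.70.
Operating income = contribution − fixed costs = £927,605.70 − £306,200 = £621,405.70.
After interest of £262,322.00, pre-tax earnings = £359,083.70.
Degree of combined leverage = contribution ÷ (EBIT − I) = £927,605.70 ÷ £359,083.70 = 2.5833.
%ΔEPS = DCL × %ΔSales = 2.5833 × -17.2% = -44.4%.

-44.4%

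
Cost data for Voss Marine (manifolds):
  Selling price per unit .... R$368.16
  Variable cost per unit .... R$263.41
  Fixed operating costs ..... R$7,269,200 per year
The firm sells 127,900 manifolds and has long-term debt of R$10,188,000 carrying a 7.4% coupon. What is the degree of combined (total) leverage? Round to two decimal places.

At 127,900 units, contribution = 127,900 × R$104.75 = R$13,397,525.00.
Subtracting fixed costs: EBIT = R$13,397,525.00 − R$7,269,200 = R$6,128,325.00. Interest = R$753,912.00.
DOL = R$13,397,525.00 ÷ R$6,128,325.00 = 2.1862; DFL = R$6,128,325.00 ÷ R$5,374,413.00 = 1.1403.
DCL = DOL × DFL = 2.1862 × 1.1403 = 2.4929.

2.49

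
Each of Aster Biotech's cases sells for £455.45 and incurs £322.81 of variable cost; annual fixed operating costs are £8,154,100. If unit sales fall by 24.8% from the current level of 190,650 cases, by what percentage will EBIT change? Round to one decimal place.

-36.6%

Contribution at this volume is 190,650 × £132.64 = £25,287,816.00.
Subtracting fixed costs: EBIT = £25,287,816.00 − £8,154,100 = £17,133,716.00.
Degree of operating leverage = £25,287,816.00 / £17,133,716.00 = 1.4759.
Operating income changes by 1.4759 × -24.8% = -36.6%.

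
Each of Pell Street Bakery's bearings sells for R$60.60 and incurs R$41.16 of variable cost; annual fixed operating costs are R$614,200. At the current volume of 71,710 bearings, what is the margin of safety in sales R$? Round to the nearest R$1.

Unit CM = price − variable cost = R$60.60 − R$41.16 = R$19.44. Break-even units = R$614,200 ÷ R$19.44 = 31,594.65; break-even revenue = 31,594.65 × R$60.60 = R$1,914,635.80.
Current sales = 71,710 × R$60.60 = R$4,345,626.00.
Margin of safety = R$4,345,626.00 − R$1,914,635.80 = R$2,430,990.

R$2,430,990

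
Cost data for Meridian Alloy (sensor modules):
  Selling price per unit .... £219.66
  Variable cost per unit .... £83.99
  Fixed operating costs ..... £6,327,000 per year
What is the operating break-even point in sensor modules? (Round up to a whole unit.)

46,636 sensor modules

Contribution margin per unit = £219.66 − £83.99 = £135.67.
Break-even Q = £6,327,000 / £135.67 = 46,635.22 → 46,636 sensor modules.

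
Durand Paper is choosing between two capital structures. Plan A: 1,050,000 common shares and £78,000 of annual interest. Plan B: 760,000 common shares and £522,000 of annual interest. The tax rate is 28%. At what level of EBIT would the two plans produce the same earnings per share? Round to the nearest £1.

At indifference, (EBIT − 78,000)(1 − t)/1,050,000 = (EBIT − 522,000)(1 − t)/760,000.
The (1 − t) factor cancels: (EBIT − 78,000) × 760,000 = (EBIT − 522,000) × 1,050,000.
Solving, EBIT = (522,000·1,050,000 − 78,000·760,000) / (1,050,000 − 760,000) = 488,820,000,000 / 290,000 = 1,685,586.21.

£1,685,586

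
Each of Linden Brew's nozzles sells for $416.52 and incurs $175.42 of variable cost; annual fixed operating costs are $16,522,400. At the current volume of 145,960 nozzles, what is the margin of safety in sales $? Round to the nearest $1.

Each unit contributes $416.52 − $175.42 = $241.10. Break-even units = $16,522,400 ÷ $241.10 = 68,529.24; break-even revenue = 68,529.24 × $416.52 = $28,543,799.45.
Current sales = 145,960 × $416.52 = $60,795,259.20.
Margin of safety = $60,795,259.20 − $28,543,799.45 = $32,251,460.

$32,251,460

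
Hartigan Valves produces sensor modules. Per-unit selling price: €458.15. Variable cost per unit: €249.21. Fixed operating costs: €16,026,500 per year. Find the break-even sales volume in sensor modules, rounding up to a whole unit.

Contribution margin per unit = €458.15 − €249.21 = €208.94.
Break-even volume = fixed costs ÷ CM per unit = €16,026,500 ÷ €208.94 = 76,703.84, so 76,704 sensor modules.

76,704 sensor modules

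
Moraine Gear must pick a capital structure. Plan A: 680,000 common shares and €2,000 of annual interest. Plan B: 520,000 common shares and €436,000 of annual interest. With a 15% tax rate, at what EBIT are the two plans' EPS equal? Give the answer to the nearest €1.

At indifference, (EBIT − 2,000)(1 − t)/680,000 = (EBIT − 436,000)(1 − t)/520,000.
The (1 − t) factor cancels: (EBIT − 2,000) × 520,000 = (EBIT − 436,000) × 680,000.
Solving, EBIT = (436,000·680,000 − 2,000·520,000) / (680,000 − 520,000) = 295,440,000,000 / 160,000 = 1,846,500.00.

€1,846,500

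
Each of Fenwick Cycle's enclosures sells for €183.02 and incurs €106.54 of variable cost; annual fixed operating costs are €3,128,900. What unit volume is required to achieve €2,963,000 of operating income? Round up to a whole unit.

Unit CM = price − variable cost = €183.02 − €106.54 = €76.48.
Need Q such that Q × €76.48 − €3,128,900 = €2,963,000, i.e. Q = €6,091,900 / €76.48 = 79,653.50 → 79,654.

79,654 enclosures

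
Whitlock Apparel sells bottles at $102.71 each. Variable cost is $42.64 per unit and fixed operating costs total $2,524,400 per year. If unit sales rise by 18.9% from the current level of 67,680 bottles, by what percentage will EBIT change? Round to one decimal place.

+49.9%

At 67,680 units, contribution = 67,680 × $60.07 = $4,065,537.60.
Subtracting fixed costs: EBIT = $4,065,537.60 − $2,524,400 = $1,541,137.60.
Degree of operating leverage = $4,065,537.60 / $1,541,137.60 = 2.6380.
%ΔEBIT = DOL × %ΔSales = 2.6380 × +18.9% = +49.9%.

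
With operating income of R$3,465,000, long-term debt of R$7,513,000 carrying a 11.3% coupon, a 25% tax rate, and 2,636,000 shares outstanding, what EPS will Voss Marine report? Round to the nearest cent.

Interest = R$848,969.00, so EBT = R$3,465,000 − R$848,969.00 = R$2,616,031.00.
After tax at 25%: net income = R$2,616,031.00 × 0.75 = R$1,962,023.25.
Per share: R$1,962,023.25 / 2,636,000 shares = R$0.74.

R$0.74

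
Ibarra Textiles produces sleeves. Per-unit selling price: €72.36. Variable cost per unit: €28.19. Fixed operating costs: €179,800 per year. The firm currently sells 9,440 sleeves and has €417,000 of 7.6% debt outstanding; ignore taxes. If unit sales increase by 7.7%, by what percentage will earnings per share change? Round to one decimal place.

Contribution at this volume is 9,440 × €44.17 = €416,964.80.
EBIT = €416,964.80 − €179,800 = €237,164.80.
Interest = €31,692.00, so EBIT − I = €205,472.80.
DCL = total CM / (EBIT − I) = €416,964.80 / €205,472.80 = 2.0293.
%ΔEPS = DCL × %ΔSales = 2.0293 × +7.7% = +15.6%.

+15.6%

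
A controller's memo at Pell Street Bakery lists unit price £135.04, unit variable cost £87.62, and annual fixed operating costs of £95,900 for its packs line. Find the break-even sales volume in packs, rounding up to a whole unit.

Each unit contributes £135.04 − £87.62 = £47.42.
Break-even Q = £95,900 / £47.42 = 2,022.35 → 2,023 packs.

2,023 packs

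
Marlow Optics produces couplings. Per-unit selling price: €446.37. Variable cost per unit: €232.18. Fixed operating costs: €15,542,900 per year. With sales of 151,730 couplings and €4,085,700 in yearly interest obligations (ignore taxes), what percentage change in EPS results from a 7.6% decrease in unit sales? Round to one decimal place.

-19.2%

Contribution at this volume is 151,730 × €214.19 = €32,499,048.70.
Subtracting fixed costs: EBIT = €32,499,048.70 − €15,542,900 = €16,956,148.70.
After interest of €4,085,700.00, pre-tax earnings = €12,870,448.70.
Degree of combined leverage = contribution ÷ (EBIT − I) = €32,499,048.70 ÷ €12,870,448.70 = 2.5251.
EPS therefore changes by 2.5251 × (-7.6%) = -19.2%.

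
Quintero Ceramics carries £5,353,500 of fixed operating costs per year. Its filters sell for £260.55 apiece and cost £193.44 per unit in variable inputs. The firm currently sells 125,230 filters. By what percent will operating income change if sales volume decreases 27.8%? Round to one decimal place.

-76.6%

Contribution at this volume is 125,230 × £67.11 = £8,404,185.30.
EBIT = £8,404,185.30 − £5,353,500 = £3,050,685.30.
Degree of operating leverage = £8,404,185.30 / £3,050,685.30 = 2.7549.
%ΔEBIT = DOL × %ΔSales = 2.7549 × -27.8% = -76.6%.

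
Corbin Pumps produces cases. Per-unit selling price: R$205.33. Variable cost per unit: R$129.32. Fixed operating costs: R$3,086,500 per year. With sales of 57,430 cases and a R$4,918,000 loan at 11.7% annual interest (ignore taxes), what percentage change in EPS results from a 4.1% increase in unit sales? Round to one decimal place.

Total contribution margin = 57,430 × R$76.01 = R$4,365,254.30.
Operating income = contribution − fixed costs = R$4,365,254.30 − R$3,086,500 = R$1,278,754.30.
Interest = R$575,406.00, so EBIT − I = R$703,348.30.
DCL = total CM / (EBIT − I) = R$4,365,254.30 / R$703,348.30 = 6.2064.
%ΔEPS = DCL × %ΔSales = 6.2064 × +4.1% = +25.4%.

+25.4%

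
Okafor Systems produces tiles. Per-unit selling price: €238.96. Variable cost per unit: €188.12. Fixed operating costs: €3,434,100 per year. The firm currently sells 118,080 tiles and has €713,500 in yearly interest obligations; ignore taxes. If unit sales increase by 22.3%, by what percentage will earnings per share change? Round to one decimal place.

At 118,080 units, contribution = 118,080 × €50.84 = €6,003,187.20.
Operating income = contribution − fixed costs = €6,003,187.20 − €3,434,100 = €2,569,087.20.
After interest of €713,500.00, pre-tax earnings = €1,855,587.20.
Degree of combined leverage = contribution ÷ (EBIT − I) = €6,003,187.20 ÷ €1,855,587.20 = 3.2352.
%ΔEPS = DCL × %ΔSales = 3.2352 × +22.3% = +72.1%.

+72.1%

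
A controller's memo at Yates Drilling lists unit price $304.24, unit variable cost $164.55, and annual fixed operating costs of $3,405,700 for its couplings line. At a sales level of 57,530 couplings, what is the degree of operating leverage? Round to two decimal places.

1.74

Total contribution margin = 57,530 × $139.69 = $8,036,365.70.
EBIT = $8,036,365.70 − $3,405,700 = $4,630,665.70.
So DOL = total CM / EBIT = $8,036,365.70 / $4,630,665.70 = 1.7355.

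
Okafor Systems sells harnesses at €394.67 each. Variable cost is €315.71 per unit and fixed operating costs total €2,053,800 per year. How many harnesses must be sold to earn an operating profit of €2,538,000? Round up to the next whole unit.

58,154 harnesses

Each unit contributes €394.67 − €315.71 = €78.96.
Required volume = (fixed costs + target profit) ÷ CM = (€2,053,800 + €2,538,000) ÷ €78.96 = 58,153.50, so 58,154 harnesses.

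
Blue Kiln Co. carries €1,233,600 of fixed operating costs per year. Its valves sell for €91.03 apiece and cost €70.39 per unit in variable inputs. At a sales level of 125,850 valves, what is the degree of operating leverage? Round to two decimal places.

Contribution at this volume is 125,850 × €20.64 = €2,597,544.00.
Operating income = contribution − fixed costs = €2,597,544.00 − €1,233,600 = €1,363,944.00.
Degree of operating leverage = €2,597,544.00 / €1,363,944.00 = 1.9044.

1.90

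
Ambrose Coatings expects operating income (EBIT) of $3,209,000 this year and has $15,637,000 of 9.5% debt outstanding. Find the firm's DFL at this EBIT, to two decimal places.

1.86

Interest = $1,485,515.00.
DFL = EBIT ÷ (EBIT − I) = $3,209,000 ÷ ($3,209,000 − $1,485,515.00) = $3,209,000 ÷ $1,723,485.00 = 1.8619.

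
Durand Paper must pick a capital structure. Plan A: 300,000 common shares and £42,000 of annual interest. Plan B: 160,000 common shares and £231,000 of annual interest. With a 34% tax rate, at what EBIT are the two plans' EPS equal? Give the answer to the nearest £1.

£447,000

At indifference, (EBIT − 42,000)(1 − t)/300,000 = (EBIT − 231,000)(1 − t)/160,000.
Cancelling (1 − t) and cross-multiplying: 160,000·(EBIT − 42,000) = 300,000·(EBIT − 231,000).
Solving, EBIT = (231,000·300,000 − 42,000·160,000) / (300,000 − 160,000) = 62,580,000,000 / 140,000 = 447,000.00.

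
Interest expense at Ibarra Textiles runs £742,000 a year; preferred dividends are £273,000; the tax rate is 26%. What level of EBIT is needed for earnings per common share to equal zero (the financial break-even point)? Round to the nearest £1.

Preferred dividends are paid after tax, so their pre-tax equivalent is £273,000 ÷ (1 − 0.26) = £368,918.92.
Financial break-even EBIT = interest + D_p ÷ (1 − t) = £742,000 + £368,918.92 = £1,110,918.92.

£1,110,919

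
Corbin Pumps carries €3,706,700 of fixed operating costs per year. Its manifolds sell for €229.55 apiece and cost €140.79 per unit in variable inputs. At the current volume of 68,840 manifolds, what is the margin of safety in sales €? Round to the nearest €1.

€6,216,001

Unit CM = price − variable cost = €229.55 − €140.79 = €88.76. Break-even units = €3,706,700 ÷ €88.76 = 41,760.93; break-even revenue = 41,760.93 × €229.55 = €9,586,221.10.
Actual sales revenue = 68,840 × €229.55 = €15,802,222.00.
Margin of safety = €15,802,222.00 − €9,586,221.10 = €6,216,001.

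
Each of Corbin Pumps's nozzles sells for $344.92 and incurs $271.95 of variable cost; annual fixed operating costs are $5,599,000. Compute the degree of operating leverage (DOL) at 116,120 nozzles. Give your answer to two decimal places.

2.95

Contribution at this volume is 116,120 × $72.97 = $8,473,276.40.
EBIT = $8,473,276.40 − $5,599,000 = $2,874,276.40.
Degree of operating leverage = $8,473,276.40 / $2,874,276.40 = 2.9480.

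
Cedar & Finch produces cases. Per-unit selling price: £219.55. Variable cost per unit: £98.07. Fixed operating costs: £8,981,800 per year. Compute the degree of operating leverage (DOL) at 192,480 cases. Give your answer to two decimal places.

1.62

Total contribution margin = 192,480 × £121.48 = £23,382,470.40.
Operating income = contribution − fixed costs = £23,382,470.40 − £8,981,800 = £14,400,670.40.
DOL = contribution ÷ EBIT = £23,382,470.40 ÷ £14,400,670.40 = 1.6237.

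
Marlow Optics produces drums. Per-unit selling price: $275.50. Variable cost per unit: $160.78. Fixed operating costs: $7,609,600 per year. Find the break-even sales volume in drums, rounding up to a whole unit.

Each unit contributes $275.50 − $160.78 = $114.72.
Units to break even: $7,609,600 ÷ $114.72 = 66,331.94, rounded up to 66,332.

66,332 drums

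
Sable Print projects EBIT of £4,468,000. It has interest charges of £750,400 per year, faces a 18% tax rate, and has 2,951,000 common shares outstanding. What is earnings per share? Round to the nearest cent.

Interest = £750,400.00, so EBT = £4,468,000 − £750,400.00 = £3,717,600.00.
After tax at 18%: net income = £3,717,600.00 × 0.82 = £3,048,432.00.
EPS = £3,048,432.00 ÷ 2,951,000 = £1.03.

£1.03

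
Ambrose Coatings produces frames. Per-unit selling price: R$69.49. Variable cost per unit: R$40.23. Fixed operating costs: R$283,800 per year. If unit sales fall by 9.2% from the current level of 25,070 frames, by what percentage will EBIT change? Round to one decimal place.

Total contribution margin = 25,070 × R$29.26 = R$733,548.20.
EBIT = R$733,548.20 − R$283,800 = R$449,748.20.
Degree of operating leverage = R$733,548.20 / R$449,748.20 = 1.6310.
%ΔEBIT = DOL × %ΔSales = 1.6310 × -9.2% = -15.0%.

-15.0%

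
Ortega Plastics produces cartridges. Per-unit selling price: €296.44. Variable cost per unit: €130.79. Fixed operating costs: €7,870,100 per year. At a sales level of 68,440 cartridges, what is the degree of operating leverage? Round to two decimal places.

3.27

Contribution at this volume is 68,440 × €165.65 = €11,337,086.00.
EBIT = €11,337,086.00 − €7,870,100 = €3,466,986.00.
DOL = contribution ÷ EBIT = €11,337,086.00 ÷ €3,466,986.00 = 3.2700.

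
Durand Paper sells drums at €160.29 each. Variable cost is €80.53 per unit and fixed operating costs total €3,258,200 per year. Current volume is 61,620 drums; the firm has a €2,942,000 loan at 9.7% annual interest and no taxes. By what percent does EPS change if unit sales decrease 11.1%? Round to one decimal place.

Total contribution margin = 61,620 × €79.76 = €4,914,811.20.
Operating income = contribution − fixed costs = €4,914,811.20 − €3,258,200 = €1,656,611.20.
After interest of €285,374.00, pre-tax earnings = €1,371,237.20.
Degree of combined leverage = contribution ÷ (EBIT − I) = €4,914,811.20 ÷ €1,371,237.20 = 3.5842.
EPS therefore changes by 3.5842 × (-11.1%) = -39.8%.

-39.8%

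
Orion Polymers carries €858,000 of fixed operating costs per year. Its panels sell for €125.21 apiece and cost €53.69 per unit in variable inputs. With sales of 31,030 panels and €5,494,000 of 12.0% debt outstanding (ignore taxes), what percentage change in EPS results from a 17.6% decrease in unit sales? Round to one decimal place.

Total contribution margin = 31,030 × €71.52 = €2,219,265.60.
Subtracting fixed costs: EBIT = €2,219,265.60 − €858,000 = €1,361,265.60.
Interest = €659,280.00, so EBIT − I = €701,985.60.
DCL = total CM / (EBIT − I) = €2,219,265.60 / €701,985.60 = 3.1614.
%ΔEPS = DCL × %ΔSales = 3.1614 × -17.6% = -55.6%.

-55.6%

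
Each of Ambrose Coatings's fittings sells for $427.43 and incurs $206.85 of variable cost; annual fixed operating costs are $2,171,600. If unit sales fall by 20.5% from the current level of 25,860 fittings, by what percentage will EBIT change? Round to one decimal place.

Contribution at this volume is 25,860 × $220.58 = $5,704,198.80.
Operating income = contribution − fixed costs = $5,704,198.80 − $2,171,600 = $3,532,598.80.
Degree of operating leverage = $5,704,198.80 / $3,532,598.80 = 1.6147.
So EBIT moves 1.6147 × (-20.5%) = -33.1%.

-33.1%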